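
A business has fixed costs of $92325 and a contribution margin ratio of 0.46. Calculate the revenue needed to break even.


Formula: BER = Fixed Costs / Contribution Margin Ratio
BER = $92325 / 0.46
BER = $200706.52 (to the nearest cent)

$200706.52


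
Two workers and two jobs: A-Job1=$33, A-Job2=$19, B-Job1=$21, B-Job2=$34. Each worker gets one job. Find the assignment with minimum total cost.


Option 1: A->1 + B->2 = $33 + $34 = $67
Option 2: A->2 + B->1 = $19 + $21 = $40
Min cost = min($67, $40) = $40

$40


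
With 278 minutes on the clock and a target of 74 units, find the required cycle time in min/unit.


Formula: CT = Available Time / Number of Units
CT = 278 min / 74 units
CT = 3.76 min/unit

3.76 min/unit


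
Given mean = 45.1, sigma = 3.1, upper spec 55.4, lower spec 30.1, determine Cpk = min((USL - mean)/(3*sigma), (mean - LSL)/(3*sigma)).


Cpu = (55.4 - 45.1) / (3 * 3.1) = 1.11
Cpl = (45.1 - 30.1) / (3 * 3.1) = 1.61
Cpk = min(1.11, 1.61) = 1.11

1.11


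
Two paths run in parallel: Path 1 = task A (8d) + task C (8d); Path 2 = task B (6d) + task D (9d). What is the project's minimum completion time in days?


Path 1 = 8 + 8 = 16 days
Path 2 = 6 + 9 = 15 days
Duration = max(16, 15) = 16 days

16 days


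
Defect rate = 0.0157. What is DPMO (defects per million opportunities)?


DPMO = defect_rate * 1000000 = 0.0157 * 1000000

15700


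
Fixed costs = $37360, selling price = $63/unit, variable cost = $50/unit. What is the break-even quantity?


Formula: BEQ = Fixed Costs / (Price - Variable Cost)
Contribution margin = $63 - $50 = $13/unit
BEQ = ceil($37360 / $13/unit) = ceil(2873.85) = 2874 units

2874 units


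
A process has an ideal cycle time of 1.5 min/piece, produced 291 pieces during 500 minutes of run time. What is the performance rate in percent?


Formula: Performance = (Ideal CT * Total Count) / Run Time * 100
Ideal output time = 1.5 * 291 = 436.5 min
Performance = 436.5 / 500 * 100 = 87.3%

87.3%


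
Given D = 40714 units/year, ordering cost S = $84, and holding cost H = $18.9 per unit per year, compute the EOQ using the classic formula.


Formula: EOQ = sqrt(2 * D * S / H)
Numerator: 2 * 40714 * 84 = 6839952
2DS/H = 6839952 / 18.9 = 361902.2
EOQ = sqrt(361902.2) = 601.6 units

601.6 units


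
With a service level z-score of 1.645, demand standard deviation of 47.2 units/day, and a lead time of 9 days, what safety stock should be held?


Formula: SS = z * sigma_d * sqrt(LT)
sqrt(LT) = sqrt(9) = 3.0
SS = 1.645 * 47.2 * 3.0
SS = 232.9 units

232.9 units


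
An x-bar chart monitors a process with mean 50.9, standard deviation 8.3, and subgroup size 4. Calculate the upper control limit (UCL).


UCL = 50.9 + 3 * 8.3 / sqrt(4)

63.35


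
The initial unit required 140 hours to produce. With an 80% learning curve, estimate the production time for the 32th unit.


Formula: T_n = T_1 * (learning_rate)^(log2(n)) where learning_rate = rate/100
Doublings = log2(32) = 5
T_n = 140 * 0.8^5
T_n = 140 * 0.3277 = 45.9 hours

45.9 hours


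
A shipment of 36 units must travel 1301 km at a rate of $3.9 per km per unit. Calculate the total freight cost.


TC = dist * cost * units = 1301 * 3.9 * 36 = $182660.40

$182660.40


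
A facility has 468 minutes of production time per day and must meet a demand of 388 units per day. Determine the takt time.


Formula: Takt Time = Available Production Time / Customer Demand
Takt = 468 min/day / 388 units/day
Takt = 1.21 min/unit

1.21 min/unit


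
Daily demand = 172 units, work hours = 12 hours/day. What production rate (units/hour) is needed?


Formula: Production Rate = Daily Demand / Available Hours
Rate = 172 units/day / 12 hours/day
Rate = 14.3 units/hour

14.3 units/hour


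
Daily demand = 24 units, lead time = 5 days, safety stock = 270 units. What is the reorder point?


Formula: ROP = (Daily Demand * Lead Time) + Safety Stock
Demand during lead time = 24 * 5 = 120 units
ROP = 120 + 270 = 390 units

390 units


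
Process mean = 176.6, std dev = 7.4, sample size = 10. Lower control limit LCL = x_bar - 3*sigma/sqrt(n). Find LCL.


LCL = 176.6 - 3 * 7.4 / sqrt(10)

169.58


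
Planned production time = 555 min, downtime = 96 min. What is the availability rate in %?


Formula: Availability = (Planned Time - Downtime) / Planned Time * 100
Uptime = 555 - 96 = 459 min
Availability = 459 / 555 * 100 = 82.7%

82.7%


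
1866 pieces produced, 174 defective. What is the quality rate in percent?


Formula: Quality Rate = Good Pieces / Total Pieces * 100
Good pieces = 1866 - 174 = 1692
QR = 1692 / 1866 * 100 = 90.7%

90.7%


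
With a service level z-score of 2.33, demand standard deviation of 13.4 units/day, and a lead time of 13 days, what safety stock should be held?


Formula: SS = z * sigma_d * sqrt(LT)
sqrt(LT) = sqrt(13) = 3.6056
SS = 2.33 * 13.4 * 3.6056
SS = 112.6 units

112.6 units


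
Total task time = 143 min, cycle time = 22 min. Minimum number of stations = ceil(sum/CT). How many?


Formula: N_min = ceil(Sum of Task Times / Cycle Time)
N_min = ceil(143 min / 22 min) = ceil(6.5)
N_min = 7 stations

7


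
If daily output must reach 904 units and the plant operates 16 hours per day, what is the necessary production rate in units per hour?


Formula: Production Rate = Daily Demand / Available Hours
Rate = 904 units/day / 16 hours/day
Rate = 56.5 units/hour

56.5 units/hour


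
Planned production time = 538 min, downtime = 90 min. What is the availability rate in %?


Formula: Availability = (Planned Time - Downtime) / Planned Time * 100
Uptime = 538 - 90 = 448 min
Availability = 448 / 538 * 100 = 83.3%

83.3%


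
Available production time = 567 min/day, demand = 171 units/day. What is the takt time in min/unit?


Formula: Takt Time = Available Production Time / Customer Demand
Takt = 567 min/day / 171 units/day
Takt = 3.32 min/unit

3.32 min/unit


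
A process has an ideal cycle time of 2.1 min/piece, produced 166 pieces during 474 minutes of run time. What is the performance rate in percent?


Formula: Performance = (Ideal CT * Total Count) / Run Time * 100
Ideal output time = 2.1 * 166 = 348.6 min
Performance = 348.6 / 474 * 100 = 73.5%

73.5%


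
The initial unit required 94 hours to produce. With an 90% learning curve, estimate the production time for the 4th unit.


Formula: T_n = T_1 * (learning_rate)^(log2(n)) where learning_rate = rate/100
Doublings = log2(4) = 2
T_n = 94 * 0.9^2
T_n = 94 * 0.81 = 76.1 hours

76.1 hours


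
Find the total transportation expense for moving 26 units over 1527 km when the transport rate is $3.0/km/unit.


TC = dist * cost * units = 1527 * 3.0 * 26 = $119106.00

$119106.00


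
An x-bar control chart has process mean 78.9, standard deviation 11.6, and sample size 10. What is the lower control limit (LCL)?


LCL = 78.9 - 3 * 11.6 / sqrt(10)

67.9


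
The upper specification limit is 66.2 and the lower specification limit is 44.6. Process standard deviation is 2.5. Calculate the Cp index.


Cp = (66.2 - 44.6) / (6 * 2.5)

1.44


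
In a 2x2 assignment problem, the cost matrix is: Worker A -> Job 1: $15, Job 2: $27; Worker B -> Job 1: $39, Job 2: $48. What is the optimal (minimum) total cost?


Option 1: A->1 + B->2 = $15 + $48 = $63
Option 2: A->2 + B->1 = $27 + $39 = $66
Min cost = min($63, $66) = $63

$63


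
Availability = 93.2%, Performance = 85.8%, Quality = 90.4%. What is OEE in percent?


Formula: OEE = Availability * Performance * Quality / 10000
A * P = 93.2% * 85.8% / 100 = 79.97%
OEE = 79.97% * 90.4% / 100 = 72.3%

72.3%


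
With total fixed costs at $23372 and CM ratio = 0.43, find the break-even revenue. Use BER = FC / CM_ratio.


Formula: BER = Fixed Costs / Contribution Margin Ratio
BER = $23372 / 0.43
BER = $54353.49 (to the nearest cent)

$54353.49


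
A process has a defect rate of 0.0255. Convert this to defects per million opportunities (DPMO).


DPMO = defect_rate * 1000000 = 0.0255 * 1000000

25500


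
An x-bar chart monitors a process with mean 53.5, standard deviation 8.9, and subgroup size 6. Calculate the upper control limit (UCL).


UCL = 53.5 + 3 * 8.9 / sqrt(6)

64.4


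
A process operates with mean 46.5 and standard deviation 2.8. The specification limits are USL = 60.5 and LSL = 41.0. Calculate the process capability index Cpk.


Cpu = (60.5 - 46.5) / (3 * 2.8) = 1.67
Cpl = (46.5 - 41.0) / (3 * 2.8) = 0.65
Cpk = min(1.67, 0.65) = 0.65

0.65


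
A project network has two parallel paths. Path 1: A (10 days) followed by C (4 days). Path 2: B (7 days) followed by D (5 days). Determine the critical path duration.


Path 1 = 10 + 4 = 14 days
Path 2 = 7 + 5 = 12 days
Duration = max(14, 12) = 14 days

14 days


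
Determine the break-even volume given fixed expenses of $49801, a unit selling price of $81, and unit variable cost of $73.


Formula: BEQ = Fixed Costs / (Price - Variable Cost)
Contribution margin = $81 - $73 = $8/unit
BEQ = ceil($49801 / $8/unit) = ceil(6225.12) = 6226 units

6226 units


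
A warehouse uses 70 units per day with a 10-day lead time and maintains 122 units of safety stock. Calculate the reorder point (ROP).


Formula: ROP = (Daily Demand * Lead Time) + Safety Stock
Demand during lead time = 70 * 10 = 700 units
ROP = 700 + 122 = 822 units

822 units


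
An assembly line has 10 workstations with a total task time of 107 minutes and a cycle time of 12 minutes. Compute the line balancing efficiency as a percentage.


Formula: Efficiency = Sum of Task Times / (N_stations * CT) * 100
Total station capacity = 10 stations * 12 min = 120 min
Efficiency = 107 / 120 * 100 = 89.2%

89.2%


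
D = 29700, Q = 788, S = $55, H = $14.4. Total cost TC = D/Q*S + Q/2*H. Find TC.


TC = 29700/788 * 55 + 788/2 * 14.4

$7746.57


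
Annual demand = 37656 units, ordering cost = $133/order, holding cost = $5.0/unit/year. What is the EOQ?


Formula: EOQ = sqrt(2 * D * S / H)
Numerator: 2 * 37656 * 133 = 10016496
2DS/H = 10016496 / 5.0 = 2003299.2
EOQ = sqrt(2003299.2) = 1415.4 units

1415.4 units


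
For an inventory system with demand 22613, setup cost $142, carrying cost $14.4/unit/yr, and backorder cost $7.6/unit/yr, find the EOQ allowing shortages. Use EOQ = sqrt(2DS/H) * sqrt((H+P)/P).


Formula: EOQ* = sqrt(2DS/H) * sqrt((H+P)/P)
Base EOQ = sqrt(2*22613*142/14.4) = 667.82 units
Correction = sqrt((14.4+7.6)/7.6) = 1.70139
EOQ* = 667.82 * 1.70139 = 1136.2 units

1136.2 units


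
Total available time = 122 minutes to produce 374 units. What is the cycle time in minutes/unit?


Formula: CT = Available Time / Number of Units
CT = 122 min / 374 units
CT = 0.33 min/unit

0.33 min/unit


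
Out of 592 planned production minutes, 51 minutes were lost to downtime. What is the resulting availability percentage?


Formula: Availability = (Planned Time - Downtime) / Planned Time * 100
Uptime = 592 - 51 = 541 min
Availability = 541 / 592 * 100 = 91.4%

91.4%


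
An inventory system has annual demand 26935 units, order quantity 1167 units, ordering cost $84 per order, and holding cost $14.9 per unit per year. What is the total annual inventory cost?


TC = 26935/1167 * 84 + 1167/2 * 14.9

$10632.92


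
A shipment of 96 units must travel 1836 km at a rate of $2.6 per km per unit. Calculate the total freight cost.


TC = dist * cost * units = 1836 * 2.6 * 96 = $458265.60

$458265.60


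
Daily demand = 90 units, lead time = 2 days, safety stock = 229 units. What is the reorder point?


Formula: ROP = (Daily Demand * Lead Time) + Safety Stock
Demand during lead time = 90 * 2 = 180 units
ROP = 180 + 229 = 409 units

409 units


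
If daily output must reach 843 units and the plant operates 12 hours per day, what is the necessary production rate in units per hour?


Formula: Production Rate = Daily Demand / Available Hours
Rate = 843 units/day / 12 hours/day
Rate = 70.3 units/hour

70.3 units/hour


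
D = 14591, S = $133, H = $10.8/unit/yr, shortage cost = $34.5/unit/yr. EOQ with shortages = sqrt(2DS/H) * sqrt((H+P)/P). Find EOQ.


Formula: EOQ* = sqrt(2DS/H) * sqrt((H+P)/P)
Base EOQ = sqrt(2*14591*133/10.8) = 599.48 units
Correction = sqrt((10.8+34.5)/34.5) = 1.14588
EOQ* = 599.48 * 1.14588 = 686.9 units

686.9 units


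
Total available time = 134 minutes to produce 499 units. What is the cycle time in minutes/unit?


Formula: CT = Available Time / Number of Units
CT = 134 min / 499 units
CT = 0.27 min/unit

0.27 min/unit


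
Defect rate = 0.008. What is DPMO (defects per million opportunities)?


DPMO = defect_rate * 1000000 = 0.008 * 1000000

8000


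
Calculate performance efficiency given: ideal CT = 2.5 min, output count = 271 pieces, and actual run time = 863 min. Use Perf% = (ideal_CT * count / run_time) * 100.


Formula: Performance = (Ideal CT * Total Count) / Run Time * 100
Ideal output time = 2.5 * 271 = 677.5 min
Performance = 677.5 / 863 * 100 = 78.5%

78.5%


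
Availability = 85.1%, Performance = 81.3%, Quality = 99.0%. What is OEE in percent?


Formula: OEE = Availability * Performance * Quality / 10000
A * P = 85.1% * 81.3% / 100 = 69.19%
OEE = 69.19% * 99.0% / 100 = 68.5%

68.5%


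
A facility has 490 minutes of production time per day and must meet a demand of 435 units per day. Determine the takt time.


Formula: Takt Time = Available Production Time / Customer Demand
Takt = 490 min/day / 435 units/day
Takt = 1.13 min/unit

1.13 min/unit


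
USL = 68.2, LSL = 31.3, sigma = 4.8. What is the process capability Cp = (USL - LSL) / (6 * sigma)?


Cp = (68.2 - 31.3) / (6 * 4.8)

1.28


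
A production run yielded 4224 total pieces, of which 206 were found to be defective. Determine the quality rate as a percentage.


Formula: Quality Rate = Good Pieces / Total Pieces * 100
Good pieces = 4224 - 206 = 4018
QR = 4018 / 4224 * 100 = 95.1%

95.1%


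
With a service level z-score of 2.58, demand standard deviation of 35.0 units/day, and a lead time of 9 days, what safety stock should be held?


Formula: SS = z * sigma_d * sqrt(LT)
sqrt(LT) = sqrt(9) = 3.0
SS = 2.58 * 35.0 * 3.0
SS = 270.9 units

270.9 units


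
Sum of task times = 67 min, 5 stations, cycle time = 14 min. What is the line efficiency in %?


Formula: Efficiency = Sum of Task Times / (N_stations * CT) * 100
Total station capacity = 5 stations * 14 min = 70 min
Efficiency = 67 / 70 * 100 = 95.7%

95.7%


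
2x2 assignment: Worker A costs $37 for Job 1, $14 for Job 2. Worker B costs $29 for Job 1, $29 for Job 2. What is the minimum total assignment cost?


Option 1: A->1 + B->2 = $37 + $29 = $66
Option 2: A->2 + B->1 = $14 + $29 = $43
Min cost = min($66, $43) = $43

$43


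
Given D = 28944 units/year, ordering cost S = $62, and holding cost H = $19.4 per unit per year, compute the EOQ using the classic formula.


Formula: EOQ = sqrt(2 * D * S / H)
Numerator: 2 * 28944 * 62 = 3589056
2DS/H = 3589056 / 19.4 = 185002.9
EOQ = sqrt(185002.9) = 430.1 units

430.1 units


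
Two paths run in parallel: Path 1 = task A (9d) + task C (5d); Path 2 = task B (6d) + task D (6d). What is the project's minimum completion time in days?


Path 1 = 9 + 5 = 14 days
Path 2 = 6 + 6 = 12 days
Duration = max(14, 12) = 14 days

14 days


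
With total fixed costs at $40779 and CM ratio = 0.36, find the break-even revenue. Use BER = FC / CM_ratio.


Formula: BER = Fixed Costs / Contribution Margin Ratio
BER = $40779 / 0.36
BER = $113275.00 (to the nearest cent)

$113275.00


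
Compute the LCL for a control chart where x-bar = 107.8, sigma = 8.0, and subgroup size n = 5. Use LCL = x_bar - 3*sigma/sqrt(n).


LCL = 107.8 - 3 * 8.0 / sqrt(5)

97.07


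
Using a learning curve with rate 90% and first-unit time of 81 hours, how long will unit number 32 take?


Formula: T_n = T_1 * (learning_rate)^(log2(n)) where learning_rate = rate/100
Doublings = log2(32) = 5
T_n = 81 * 0.9^5
T_n = 81 * 0.5905 = 47.8 hours

47.8 hours


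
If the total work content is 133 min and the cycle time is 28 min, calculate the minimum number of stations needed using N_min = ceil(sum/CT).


Formula: N_min = ceil(Sum of Task Times / Cycle Time)
N_min = ceil(133 min / 28 min) = ceil(4.75)
N_min = 5 stations

5


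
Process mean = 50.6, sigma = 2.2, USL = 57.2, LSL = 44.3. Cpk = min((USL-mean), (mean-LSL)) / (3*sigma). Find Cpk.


Cpu = (57.2 - 50.6) / (3 * 2.2) = 1.0
Cpl = (50.6 - 44.3) / (3 * 2.2) = 0.95
Cpk = min(1.0, 0.95) = 0.95

0.95


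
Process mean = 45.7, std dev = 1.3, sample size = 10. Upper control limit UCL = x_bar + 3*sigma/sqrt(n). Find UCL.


UCL = 45.7 + 3 * 1.3 / sqrt(10)

46.93


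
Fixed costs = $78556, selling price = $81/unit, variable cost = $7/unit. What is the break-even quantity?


Formula: BEQ = Fixed Costs / (Price - Variable Cost)
Contribution margin = $81 - $7 = $74/unit
BEQ = ceil($78556 / $74/unit) = ceil(1061.57) = 1062 units

1062 units


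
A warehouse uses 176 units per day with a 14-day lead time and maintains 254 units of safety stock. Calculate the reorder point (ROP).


Formula: ROP = (Daily Demand * Lead Time) + Safety Stock
Demand during lead time = 176 * 14 = 2464 units
ROP = 2464 + 254 = 2718 units

2718 units


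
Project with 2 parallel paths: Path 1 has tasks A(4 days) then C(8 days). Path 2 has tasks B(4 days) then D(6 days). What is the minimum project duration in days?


Path 1 = 4 + 8 = 12 days
Path 2 = 4 + 6 = 10 days
Duration = max(12, 10) = 12 days

12 days


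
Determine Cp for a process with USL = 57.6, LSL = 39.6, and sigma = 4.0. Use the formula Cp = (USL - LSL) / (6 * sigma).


Cp = (57.6 - 39.6) / (6 * 4.0)

0.75


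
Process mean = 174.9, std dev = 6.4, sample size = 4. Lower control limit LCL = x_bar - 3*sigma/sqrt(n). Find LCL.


LCL = 174.9 - 3 * 6.4 / sqrt(4)

165.3


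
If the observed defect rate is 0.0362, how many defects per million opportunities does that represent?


DPMO = defect_rate * 1000000 = 0.0362 * 1000000

36200


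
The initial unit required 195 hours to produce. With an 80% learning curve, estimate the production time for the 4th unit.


Formula: T_n = T_1 * (learning_rate)^(log2(n)) where learning_rate = rate/100
Doublings = log2(4) = 2
T_n = 195 * 0.8^2
T_n = 195 * 0.64 = 124.8 hours

124.8 hours


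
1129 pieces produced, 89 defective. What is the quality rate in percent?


Formula: Quality Rate = Good Pieces / Total Pieces * 100
Good pieces = 1129 - 89 = 1040
QR = 1040 / 1129 * 100 = 92.1%

92.1%


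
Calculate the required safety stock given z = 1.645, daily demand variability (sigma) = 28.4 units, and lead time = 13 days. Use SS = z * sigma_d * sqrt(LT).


Formula: SS = z * sigma_d * sqrt(LT)
sqrt(LT) = sqrt(13) = 3.6056
SS = 1.645 * 28.4 * 3.6056
SS = 168.4 units

168.4 units


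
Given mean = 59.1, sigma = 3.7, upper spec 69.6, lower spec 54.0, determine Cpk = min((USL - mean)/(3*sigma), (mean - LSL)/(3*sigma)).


Cpu = (69.6 - 59.1) / (3 * 3.7) = 0.95
Cpl = (59.1 - 54.0) / (3 * 3.7) = 0.46
Cpk = min(0.95, 0.46) = 0.46

0.46


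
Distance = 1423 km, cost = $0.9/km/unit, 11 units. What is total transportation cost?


TC = dist * cost * units = 1423 * 0.9 * 11 = $14087.70

$14087.70


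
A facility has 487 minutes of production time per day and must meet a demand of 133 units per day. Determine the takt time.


Formula: Takt Time = Available Production Time / Customer Demand
Takt = 487 min/day / 133 units/day
Takt = 3.66 min/unit

3.66 min/unit


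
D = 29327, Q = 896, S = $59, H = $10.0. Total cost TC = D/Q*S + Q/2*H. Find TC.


TC = 29327/896 * 59 + 896/2 * 10.0

$6411.13


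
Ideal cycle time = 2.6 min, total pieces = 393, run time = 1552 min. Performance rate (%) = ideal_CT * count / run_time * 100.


Formula: Performance = (Ideal CT * Total Count) / Run Time * 100
Ideal output time = 2.6 * 393 = 1021.8 min
Performance = 1021.8 / 1552 * 100 = 65.8%

65.8%


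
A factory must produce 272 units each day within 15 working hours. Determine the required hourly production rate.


Formula: Production Rate = Daily Demand / Available Hours
Rate = 272 units/day / 15 hours/day
Rate = 18.1 units/hour

18.1 units/hour


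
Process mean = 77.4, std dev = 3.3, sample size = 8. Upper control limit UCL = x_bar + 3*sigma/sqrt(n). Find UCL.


UCL = 77.4 + 3 * 3.3 / sqrt(8)

80.9


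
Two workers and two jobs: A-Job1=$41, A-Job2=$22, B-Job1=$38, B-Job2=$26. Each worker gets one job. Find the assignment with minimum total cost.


Option 1: A->1 + B->2 = $41 + $26 = $67
Option 2: A->2 + B->1 = $22 + $38 = $60
Min cost = min($67, $60) = $60

$60


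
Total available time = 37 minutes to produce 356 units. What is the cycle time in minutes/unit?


Formula: CT = Available Time / Number of Units
CT = 37 min / 356 units
CT = 0.1 min/unit

0.1 min/unit


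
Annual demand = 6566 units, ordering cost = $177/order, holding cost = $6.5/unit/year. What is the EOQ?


Formula: EOQ = sqrt(2 * D * S / H)
Numerator: 2 * 6566 * 177 = 2324364
2DS/H = 2324364 / 6.5 = 357594.5
EOQ = sqrt(357594.5) = 598.0 units

598.0 units


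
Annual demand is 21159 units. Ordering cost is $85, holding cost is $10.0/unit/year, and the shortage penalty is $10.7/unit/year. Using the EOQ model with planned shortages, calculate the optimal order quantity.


Formula: EOQ* = sqrt(2DS/H) * sqrt((H+P)/P)
Base EOQ = sqrt(2*21159*85/10.0) = 599.75 units
Correction = sqrt((10.0+10.7)/10.7) = 1.39089
EOQ* = 599.75 * 1.39089 = 834.2 units

834.2 units


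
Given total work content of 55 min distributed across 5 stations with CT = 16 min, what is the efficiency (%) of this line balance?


Formula: Efficiency = Sum of Task Times / (N_stations * CT) * 100
Total station capacity = 5 stations * 16 min = 80 min
Efficiency = 55 / 80 * 100 = 68.8%

68.8%


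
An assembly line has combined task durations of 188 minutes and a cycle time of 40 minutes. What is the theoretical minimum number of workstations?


Formula: N_min = ceil(Sum of Task Times / Cycle Time)
N_min = ceil(188 min / 40 min) = ceil(4.7)
N_min = 5 stations

5


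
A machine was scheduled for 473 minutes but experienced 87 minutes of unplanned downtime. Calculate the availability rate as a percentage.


Formula: Availability = (Planned Time - Downtime) / Planned Time * 100
Uptime = 473 - 87 = 386 min
Availability = 386 / 473 * 100 = 81.6%

81.6%


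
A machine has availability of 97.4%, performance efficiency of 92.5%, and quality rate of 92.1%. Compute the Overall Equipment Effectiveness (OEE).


Formula: OEE = Availability * Performance * Quality / 10000
A * P = 97.4% * 92.5% / 100 = 90.1%
OEE = 90.1% * 92.1% / 100 = 83.0%

83.0%


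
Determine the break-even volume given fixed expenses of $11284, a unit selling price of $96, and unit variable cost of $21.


Formula: BEQ = Fixed Costs / (Price - Variable Cost)
Contribution margin = $96 - $21 = $75/unit
BEQ = ceil($11284 / $75/unit) = ceil(150.45) = 151 units

151 units


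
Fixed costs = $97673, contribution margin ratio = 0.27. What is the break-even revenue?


Formula: BER = Fixed Costs / Contribution Margin Ratio
BER = $97673 / 0.27
BER = $361751.85 (to the nearest cent)

$361751.85


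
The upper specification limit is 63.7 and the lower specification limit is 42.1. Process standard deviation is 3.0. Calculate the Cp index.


Cp = (63.7 - 42.1) / (6 * 3.0)

1.2


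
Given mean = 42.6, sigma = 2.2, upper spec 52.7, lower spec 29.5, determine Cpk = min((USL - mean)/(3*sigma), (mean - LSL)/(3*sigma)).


Cpu = (52.7 - 42.6) / (3 * 2.2) = 1.53
Cpl = (42.6 - 29.5) / (3 * 2.2) = 1.98
Cpk = min(1.53, 1.98) = 1.53

1.53


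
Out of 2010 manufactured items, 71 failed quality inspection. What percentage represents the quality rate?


Formula: Quality Rate = Good Pieces / Total Pieces * 100
Good pieces = 2010 - 71 = 1939
QR = 1939 / 2010 * 100 = 96.5%

96.5%


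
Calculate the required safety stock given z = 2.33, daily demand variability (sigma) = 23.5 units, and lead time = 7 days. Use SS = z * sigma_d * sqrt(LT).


Formula: SS = z * sigma_d * sqrt(LT)
sqrt(LT) = sqrt(7) = 2.6458
SS = 2.33 * 23.5 * 2.6458
SS = 144.9 units

144.9 units


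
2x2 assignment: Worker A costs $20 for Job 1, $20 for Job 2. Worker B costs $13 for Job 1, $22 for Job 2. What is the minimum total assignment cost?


Option 1: A->1 + B->2 = $20 + $22 = $42
Option 2: A->2 + B->1 = $20 + $13 = $33
Min cost = min($42, $33) = $33

$33


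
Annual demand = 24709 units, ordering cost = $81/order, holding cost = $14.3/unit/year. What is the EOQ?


Formula: EOQ = sqrt(2 * D * S / H)
Numerator: 2 * 24709 * 81 = 4002858
2DS/H = 4002858 / 14.3 = 279920.1
EOQ = sqrt(279920.1) = 529.1 units

529.1 units


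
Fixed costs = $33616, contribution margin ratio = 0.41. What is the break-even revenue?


Formula: BER = Fixed Costs / Contribution Margin Ratio
BER = $33616 / 0.41
BER = $81990.24 (to the nearest cent)

$81990.24


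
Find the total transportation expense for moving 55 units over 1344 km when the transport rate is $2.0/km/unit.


TC = dist * cost * units = 1344 * 2.0 * 55 = $147840.00

$147840.00


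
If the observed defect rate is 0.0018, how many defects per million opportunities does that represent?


DPMO = defect_rate * 1000000 = 0.0018 * 1000000

1800


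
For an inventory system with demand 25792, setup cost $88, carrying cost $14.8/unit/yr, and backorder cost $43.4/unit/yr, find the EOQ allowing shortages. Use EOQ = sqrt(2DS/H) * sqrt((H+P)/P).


Formula: EOQ* = sqrt(2DS/H) * sqrt((H+P)/P)
Base EOQ = sqrt(2*25792*88/14.8) = 553.82 units
Correction = sqrt((14.8+43.4)/43.4) = 1.15802
EOQ* = 553.82 * 1.15802 = 641.3 units

641.3 units


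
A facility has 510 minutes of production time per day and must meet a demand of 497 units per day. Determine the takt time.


Formula: Takt Time = Available Production Time / Customer Demand
Takt = 510 min/day / 497 units/day
Takt = 1.03 min/unit

1.03 min/unit


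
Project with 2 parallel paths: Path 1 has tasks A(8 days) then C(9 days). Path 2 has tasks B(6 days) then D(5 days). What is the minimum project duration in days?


Path 1 = 8 + 9 = 17 days
Path 2 = 6 + 5 = 11 days
Duration = max(17, 11) = 17 days

17 days


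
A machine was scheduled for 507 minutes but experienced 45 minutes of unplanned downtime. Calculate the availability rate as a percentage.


Formula: Availability = (Planned Time - Downtime) / Planned Time * 100
Uptime = 507 - 45 = 462 min
Availability = 462 / 507 * 100 = 91.1%

91.1%


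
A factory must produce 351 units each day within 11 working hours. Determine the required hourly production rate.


Formula: Production Rate = Daily Demand / Available Hours
Rate = 351 units/day / 11 hours/day
Rate = 31.9 units/hour

31.9 units/hour


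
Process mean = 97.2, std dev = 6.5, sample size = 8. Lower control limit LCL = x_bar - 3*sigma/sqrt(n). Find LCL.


LCL = 97.2 - 3 * 6.5 / sqrt(8)

90.31


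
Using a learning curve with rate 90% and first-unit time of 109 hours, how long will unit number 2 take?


Formula: T_n = T_1 * (learning_rate)^(log2(n)) where learning_rate = rate/100
Doublings = log2(2) = 1
T_n = 109 * 0.9^1
T_n = 109 * 0.9 = 98.1 hours

98.1 hours


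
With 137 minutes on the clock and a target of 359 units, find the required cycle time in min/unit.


Formula: CT = Available Time / Number of Units
CT = 137 min / 359 units
CT = 0.38 min/unit

0.38 min/unit


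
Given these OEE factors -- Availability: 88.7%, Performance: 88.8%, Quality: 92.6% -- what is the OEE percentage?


Formula: OEE = Availability * Performance * Quality / 10000
A * P = 88.7% * 88.8% / 100 = 78.77%
OEE = 78.77% * 92.6% / 100 = 72.9%

72.9%


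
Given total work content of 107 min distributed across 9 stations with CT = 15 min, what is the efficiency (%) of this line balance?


Formula: Efficiency = Sum of Task Times / (N_stations * CT) * 100
Total station capacity = 9 stations * 15 min = 135 min
Efficiency = 107 / 135 * 100 = 79.3%

79.3%


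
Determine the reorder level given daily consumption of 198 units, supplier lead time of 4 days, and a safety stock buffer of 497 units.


Formula: ROP = (Daily Demand * Lead Time) + Safety Stock
Demand during lead time = 198 * 4 = 792 units
ROP = 792 + 497 = 1289 units

1289 units


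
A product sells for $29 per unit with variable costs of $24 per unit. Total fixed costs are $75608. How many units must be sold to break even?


Formula: BEQ = Fixed Costs / (Price - Variable Cost)
Contribution margin = $29 - $24 = $5/unit
BEQ = ceil($75608 / $5/unit) = ceil(15121.6) = 15122 units

15122 units


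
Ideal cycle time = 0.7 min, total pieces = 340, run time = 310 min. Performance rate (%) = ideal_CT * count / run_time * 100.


Formula: Performance = (Ideal CT * Total Count) / Run Time * 100
Ideal output time = 0.7 * 340 = 238.0 min
Performance = 238.0 / 310 * 100 = 76.8%

76.8%


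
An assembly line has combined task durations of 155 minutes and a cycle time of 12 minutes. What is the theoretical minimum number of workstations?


Formula: N_min = ceil(Sum of Task Times / Cycle Time)
N_min = ceil(155 min / 12 min) = ceil(12.9167)
N_min = 13 stations

13


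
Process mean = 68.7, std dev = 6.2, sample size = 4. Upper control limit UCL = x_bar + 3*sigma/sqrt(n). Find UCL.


UCL = 68.7 + 3 * 6.2 / sqrt(4)

78.0


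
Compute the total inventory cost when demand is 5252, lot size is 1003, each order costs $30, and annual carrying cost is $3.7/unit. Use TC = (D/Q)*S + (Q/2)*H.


TC = 5252/1003 * 30 + 1003/2 * 3.7

$2012.64


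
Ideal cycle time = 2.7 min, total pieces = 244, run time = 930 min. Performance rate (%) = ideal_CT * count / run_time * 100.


Formula: Performance = (Ideal CT * Total Count) / Run Time * 100
Ideal output time = 2.7 * 244 = 658.8 min
Performance = 658.8 / 930 * 100 = 70.8%

70.8%


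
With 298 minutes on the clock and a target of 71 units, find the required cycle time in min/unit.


Formula: CT = Available Time / Number of Units
CT = 298 min / 71 units
CT = 4.2 min/unit

4.2 min/unit


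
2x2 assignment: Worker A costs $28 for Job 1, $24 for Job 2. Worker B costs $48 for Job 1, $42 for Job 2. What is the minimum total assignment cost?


Option 1: A->1 + B->2 = $28 + $42 = $70
Option 2: A->2 + B->1 = $24 + $48 = $72
Min cost = min($70, $72) = $70

$70


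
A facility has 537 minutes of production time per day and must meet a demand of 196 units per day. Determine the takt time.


Formula: Takt Time = Available Production Time / Customer Demand
Takt = 537 min/day / 196 units/day
Takt = 2.74 min/unit

2.74 min/unit


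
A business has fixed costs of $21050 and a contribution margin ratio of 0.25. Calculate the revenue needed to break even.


Formula: BER = Fixed Costs / Contribution Margin Ratio
BER = $21050 / 0.25
BER = $84200.00 (to the nearest cent)

$84200.00


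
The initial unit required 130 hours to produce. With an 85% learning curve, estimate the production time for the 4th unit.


Formula: T_n = T_1 * (learning_rate)^(log2(n)) where learning_rate = rate/100
Doublings = log2(4) = 2
T_n = 130 * 0.85^2
T_n = 130 * 0.7225 = 93.9 hours

93.9 hours


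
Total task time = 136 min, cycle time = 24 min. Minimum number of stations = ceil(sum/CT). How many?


Formula: N_min = ceil(Sum of Task Times / Cycle Time)
N_min = ceil(136 min / 24 min) = ceil(5.6667)
N_min = 6 stations

6


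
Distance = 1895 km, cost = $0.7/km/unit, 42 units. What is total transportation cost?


TC = dist * cost * units = 1895 * 0.7 * 42 = $55713.00

$55713.00


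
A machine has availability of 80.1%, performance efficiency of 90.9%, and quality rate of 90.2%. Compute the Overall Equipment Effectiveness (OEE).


Formula: OEE = Availability * Performance * Quality / 10000
A * P = 80.1% * 90.9% / 100 = 72.81%
OEE = 72.81% * 90.2% / 100 = 65.7%

65.7%


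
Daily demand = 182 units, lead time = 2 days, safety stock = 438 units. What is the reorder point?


Formula: ROP = (Daily Demand * Lead Time) + Safety Stock
Demand during lead time = 182 * 2 = 364 units
ROP = 364 + 438 = 802 units

802 units


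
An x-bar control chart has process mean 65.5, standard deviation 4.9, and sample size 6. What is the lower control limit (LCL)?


LCL = 65.5 - 3 * 4.9 / sqrt(6)

59.5


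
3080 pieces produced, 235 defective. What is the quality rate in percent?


Formula: Quality Rate = Good Pieces / Total Pieces * 100
Good pieces = 3080 - 235 = 2845
QR = 2845 / 3080 * 100 = 92.4%

92.4%


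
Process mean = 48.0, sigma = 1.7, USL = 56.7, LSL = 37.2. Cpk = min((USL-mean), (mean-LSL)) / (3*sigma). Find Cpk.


Cpu = (56.7 - 48.0) / (3 * 1.7) = 1.71
Cpl = (48.0 - 37.2) / (3 * 1.7) = 2.12
Cpk = min(1.71, 2.12) = 1.71

1.71


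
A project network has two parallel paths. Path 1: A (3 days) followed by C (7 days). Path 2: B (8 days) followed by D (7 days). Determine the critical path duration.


Path 1 = 3 + 7 = 10 days
Path 2 = 8 + 7 = 15 days
Duration = max(10, 15) = 15 days

15 days


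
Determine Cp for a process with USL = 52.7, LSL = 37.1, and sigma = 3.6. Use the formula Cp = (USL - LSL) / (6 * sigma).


Cp = (52.7 - 37.1) / (6 * 3.6)

0.72


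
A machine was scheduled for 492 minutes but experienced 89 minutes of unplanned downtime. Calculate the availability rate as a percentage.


Formula: Availability = (Planned Time - Downtime) / Planned Time * 100
Uptime = 492 - 89 = 403 min
Availability = 403 / 492 * 100 = 81.9%

81.9%


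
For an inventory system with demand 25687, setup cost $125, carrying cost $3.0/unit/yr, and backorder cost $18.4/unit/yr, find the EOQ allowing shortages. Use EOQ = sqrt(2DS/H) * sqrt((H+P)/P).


Formula: EOQ* = sqrt(2DS/H) * sqrt((H+P)/P)
Base EOQ = sqrt(2*25687*125/3.0) = 1463.07 units
Correction = sqrt((3.0+18.4)/18.4) = 1.07844
EOQ* = 1463.07 * 1.07844 = 1577.8 units

1577.8 units


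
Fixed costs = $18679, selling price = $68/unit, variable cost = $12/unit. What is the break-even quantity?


Formula: BEQ = Fixed Costs / (Price - Variable Cost)
Contribution margin = $68 - $12 = $56/unit
BEQ = ceil($18679 / $56/unit) = ceil(333.55) = 334 units

334 units


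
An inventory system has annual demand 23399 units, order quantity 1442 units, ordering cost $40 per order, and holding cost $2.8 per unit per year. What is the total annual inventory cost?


TC = 23399/1442 * 40 + 1442/2 * 2.8

$2667.87


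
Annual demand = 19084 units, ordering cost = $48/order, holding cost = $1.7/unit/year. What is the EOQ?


Formula: EOQ = sqrt(2 * D * S / H)
Numerator: 2 * 19084 * 48 = 1832064
2DS/H = 1832064 / 1.7 = 1077684.7
EOQ = sqrt(1077684.7) = 1038.1 units

1038.1 units


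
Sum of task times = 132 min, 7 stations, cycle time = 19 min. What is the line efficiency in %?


Formula: Efficiency = Sum of Task Times / (N_stations * CT) * 100
Total station capacity = 7 stations * 19 min = 133 min
Efficiency = 132 / 133 * 100 = 99.2%

99.2%


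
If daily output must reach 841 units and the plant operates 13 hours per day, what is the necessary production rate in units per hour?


Formula: Production Rate = Daily Demand / Available Hours
Rate = 841 units/day / 13 hours/day
Rate = 64.7 units/hour

64.7 units/hour


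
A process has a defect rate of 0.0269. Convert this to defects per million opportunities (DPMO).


DPMO = defect_rate * 1000000 = 0.0269 * 1000000

26900


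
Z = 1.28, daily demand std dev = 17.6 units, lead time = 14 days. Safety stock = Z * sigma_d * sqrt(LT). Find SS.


Formula: SS = z * sigma_d * sqrt(LT)
sqrt(LT) = sqrt(14) = 3.7417
SS = 1.28 * 17.6 * 3.7417
SS = 84.3 units

84.3 units


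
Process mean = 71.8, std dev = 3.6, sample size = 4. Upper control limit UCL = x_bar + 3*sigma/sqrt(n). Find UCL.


UCL = 71.8 + 3 * 3.6 / sqrt(4)

77.2


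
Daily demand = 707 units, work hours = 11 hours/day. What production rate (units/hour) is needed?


Formula: Production Rate = Daily Demand / Available Hours
Rate = 707 units/day / 11 hours/day
Rate = 64.3 units/hour

64.3 units/hour


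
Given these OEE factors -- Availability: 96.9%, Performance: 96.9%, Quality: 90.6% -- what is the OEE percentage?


Formula: OEE = Availability * Performance * Quality / 10000
A * P = 96.9% * 96.9% / 100 = 93.9%
OEE = 93.9% * 90.6% / 100 = 85.1%

85.1%


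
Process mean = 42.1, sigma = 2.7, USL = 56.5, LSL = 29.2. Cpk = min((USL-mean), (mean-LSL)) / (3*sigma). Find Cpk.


Cpu = (56.5 - 42.1) / (3 * 2.7) = 1.78
Cpl = (42.1 - 29.2) / (3 * 2.7) = 1.59
Cpk = min(1.78, 1.59) = 1.59

1.59


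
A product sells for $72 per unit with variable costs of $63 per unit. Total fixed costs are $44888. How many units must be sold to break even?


Formula: BEQ = Fixed Costs / (Price - Variable Cost)
Contribution margin = $72 - $63 = $9/unit
BEQ = ceil($44888 / $9/unit) = ceil(4987.56) = 4988 units

4988 units


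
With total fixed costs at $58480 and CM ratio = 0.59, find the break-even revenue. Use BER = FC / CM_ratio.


Formula: BER = Fixed Costs / Contribution Margin Ratio
BER = $58480 / 0.59
BER = $99118.64 (to the nearest cent)

$99118.64


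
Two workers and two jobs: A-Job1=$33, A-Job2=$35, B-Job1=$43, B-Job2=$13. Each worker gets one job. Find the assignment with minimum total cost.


Option 1: A->1 + B->2 = $33 + $13 = $46
Option 2: A->2 + B->1 = $35 + $43 = $78
Min cost = min($46, $78) = $46

$46


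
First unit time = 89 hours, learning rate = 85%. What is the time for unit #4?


Formula: T_n = T_1 * (learning_rate)^(log2(n)) where learning_rate = rate/100
Doublings = log2(4) = 2
T_n = 89 * 0.85^2
T_n = 89 * 0.7225 = 64.3 hours

64.3 hours


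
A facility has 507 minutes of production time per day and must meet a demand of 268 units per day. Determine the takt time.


Formula: Takt Time = Available Production Time / Customer Demand
Takt = 507 min/day / 268 units/day
Takt = 1.89 min/unit

1.89 min/unit


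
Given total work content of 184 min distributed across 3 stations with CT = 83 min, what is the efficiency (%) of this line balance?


Formula: Efficiency = Sum of Task Times / (N_stations * CT) * 100
Total station capacity = 3 stations * 83 min = 249 min
Efficiency = 184 / 249 * 100 = 73.9%

73.9%


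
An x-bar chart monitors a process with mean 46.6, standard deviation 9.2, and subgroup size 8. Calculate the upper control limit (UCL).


UCL = 46.6 + 3 * 9.2 / sqrt(8)

56.36


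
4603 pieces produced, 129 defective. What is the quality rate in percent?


Formula: Quality Rate = Good Pieces / Total Pieces * 100
Good pieces = 4603 - 129 = 4474
QR = 4474 / 4603 * 100 = 97.2%

97.2%


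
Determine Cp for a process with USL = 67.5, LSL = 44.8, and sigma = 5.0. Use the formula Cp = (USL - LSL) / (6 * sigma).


Cp = (67.5 - 44.8) / (6 * 5.0)

0.76


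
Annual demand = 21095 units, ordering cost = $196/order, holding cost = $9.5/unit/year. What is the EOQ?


Formula: EOQ = sqrt(2 * D * S / H)
Numerator: 2 * 21095 * 196 = 8269240
2DS/H = 8269240 / 9.5 = 870446.3
EOQ = sqrt(870446.3) = 933.0 units

933.0 units


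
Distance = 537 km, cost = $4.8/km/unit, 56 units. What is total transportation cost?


TC = dist * cost * units = 537 * 4.8 * 56 = $144345.60

$144345.60


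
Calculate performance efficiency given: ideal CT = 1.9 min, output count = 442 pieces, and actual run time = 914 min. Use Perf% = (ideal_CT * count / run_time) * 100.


Formula: Performance = (Ideal CT * Total Count) / Run Time * 100
Ideal output time = 1.9 * 442 = 839.8 min
Performance = 839.8 / 914 * 100 = 91.9%

91.9%


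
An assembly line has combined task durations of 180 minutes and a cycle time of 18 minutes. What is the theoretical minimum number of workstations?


Formula: N_min = ceil(Sum of Task Times / Cycle Time)
N_min = ceil(180 min / 18 min) = ceil(10.0)
N_min = 10 stations

10
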